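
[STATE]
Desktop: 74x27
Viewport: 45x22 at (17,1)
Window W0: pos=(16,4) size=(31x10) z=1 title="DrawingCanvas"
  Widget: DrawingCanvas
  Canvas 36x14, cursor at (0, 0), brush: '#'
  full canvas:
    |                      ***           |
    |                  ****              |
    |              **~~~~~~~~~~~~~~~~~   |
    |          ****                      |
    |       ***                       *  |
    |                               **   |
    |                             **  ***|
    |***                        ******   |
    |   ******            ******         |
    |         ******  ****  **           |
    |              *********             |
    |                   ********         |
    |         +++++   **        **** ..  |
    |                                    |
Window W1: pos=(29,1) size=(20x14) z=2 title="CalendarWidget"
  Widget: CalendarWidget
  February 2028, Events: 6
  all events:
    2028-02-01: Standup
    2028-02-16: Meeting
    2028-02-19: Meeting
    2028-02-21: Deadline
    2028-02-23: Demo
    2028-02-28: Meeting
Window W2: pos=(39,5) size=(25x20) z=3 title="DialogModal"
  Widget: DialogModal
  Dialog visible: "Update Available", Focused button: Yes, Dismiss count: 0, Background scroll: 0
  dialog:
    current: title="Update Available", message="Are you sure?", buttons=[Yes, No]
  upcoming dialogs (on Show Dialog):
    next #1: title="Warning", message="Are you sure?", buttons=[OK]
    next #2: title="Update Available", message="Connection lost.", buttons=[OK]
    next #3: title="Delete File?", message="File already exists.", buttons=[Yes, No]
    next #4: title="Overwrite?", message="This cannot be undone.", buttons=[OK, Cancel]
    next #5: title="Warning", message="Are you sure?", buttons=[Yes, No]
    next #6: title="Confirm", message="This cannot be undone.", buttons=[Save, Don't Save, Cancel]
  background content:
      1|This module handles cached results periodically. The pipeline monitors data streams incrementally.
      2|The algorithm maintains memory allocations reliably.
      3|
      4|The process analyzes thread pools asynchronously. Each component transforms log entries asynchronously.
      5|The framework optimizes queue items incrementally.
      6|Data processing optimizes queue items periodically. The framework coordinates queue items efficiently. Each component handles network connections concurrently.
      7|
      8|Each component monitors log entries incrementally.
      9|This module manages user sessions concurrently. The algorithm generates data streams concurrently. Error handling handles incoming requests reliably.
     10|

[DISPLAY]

            ┏━━━━━━━━━━━━━━━━━━┓             
            ┃ CalendarWidget   ┃             
            ┠──────────────────┨             
━━━━━━━━━━━━┃  February 2028   ┃             
 DrawingCanv┃Mo Tu We ┏━━━━━━━━━━━━━━━━━━━━━━
────────────┃    1*  2┃ DialogModal          
+           ┃ 7  8  9 ┠──────────────────────
            ┃14 15 16*┃This module handles ca
            ┃21* 22 23┃The algorithm maintain
          **┃28* 29   ┃                      
       ***  ┃         ┃The process analyzes t
            ┃         ┃The framework optimize
━━━━━━━━━━━━┃         ┃Da┌─────────────────┐i
            ┗━━━━━━━━━┃  │ Update Available│ 
                      ┃Ea│  Are you sure?  │r
                      ┃Th│    [Yes]  No    │s
                      ┃  └─────────────────┘ 
                      ┃                      
                      ┃                      
                      ┃                      
                      ┃                      
                      ┃                      


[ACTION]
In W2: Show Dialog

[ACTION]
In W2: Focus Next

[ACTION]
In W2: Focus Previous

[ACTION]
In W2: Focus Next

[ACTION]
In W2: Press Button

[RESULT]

            ┏━━━━━━━━━━━━━━━━━━┓             
            ┃ CalendarWidget   ┃             
            ┠──────────────────┨             
━━━━━━━━━━━━┃  February 2028   ┃             
 DrawingCanv┃Mo Tu We ┏━━━━━━━━━━━━━━━━━━━━━━
────────────┃    1*  2┃ DialogModal          
+           ┃ 7  8  9 ┠──────────────────────
            ┃14 15 16*┃This module handles ca
            ┃21* 22 23┃The algorithm maintain
          **┃28* 29   ┃                      
       ***  ┃         ┃The process analyzes t
            ┃         ┃The framework optimize
━━━━━━━━━━━━┃         ┃Data processing optimi
            ┗━━━━━━━━━┃                      
                      ┃Each component monitor
                      ┃This module manages us
                      ┃                      
                      ┃                      
                      ┃                      
                      ┃                      
                      ┃                      
                      ┃                      


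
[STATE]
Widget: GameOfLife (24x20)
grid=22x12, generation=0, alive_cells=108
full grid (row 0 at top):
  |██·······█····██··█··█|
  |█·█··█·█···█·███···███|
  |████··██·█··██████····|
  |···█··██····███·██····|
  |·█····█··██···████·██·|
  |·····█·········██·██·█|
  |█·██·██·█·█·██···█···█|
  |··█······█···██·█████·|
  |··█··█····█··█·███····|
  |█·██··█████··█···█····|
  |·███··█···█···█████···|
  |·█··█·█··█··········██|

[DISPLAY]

Gen: 0                  
██·······█····██··█··█  
█·█··█·█···█·███···███  
████··██·█··██████····  
···█··██····███·██····  
·█····█··██···████·██·  
·····█·········██·██·█  
█·██·██·█·█·██···█···█  
··█······█···██·█████·  
··█··█····█··█·███····  
█·██··█████··█···█····  
·███··█···█···█████···  
·█··█·█··█··········██  
                        
                        
                        
                        
                        
                        
                        


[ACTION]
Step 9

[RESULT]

Gen: 9                  
·················████·  
··██·█·███·······█·██·  
··········███·····█···  
···█······████········  
·██··███·██··█········  
·█····█···██··········  
·······█··█·······██··  
······█···██·····██·█·  
······█····█········██  
···██·███··········██·  
···█·█············█···  
····█·················  
                        
                        
                        
                        
                        
                        
                        


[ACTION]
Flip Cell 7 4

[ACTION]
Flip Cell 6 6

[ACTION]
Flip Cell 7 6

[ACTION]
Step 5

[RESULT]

Gen: 14                 
······················  
···███············██··  
·█████·█····█·····██··  
██·········███········  
·██······█··██········  
·██···█··█············  
·······█·········██···  
········█████····██···  
········█··██···███···  
··██·····███····███·██  
··█·███···········███·  
···················█··  
                        
                        
                        
                        
                        
                        
                        


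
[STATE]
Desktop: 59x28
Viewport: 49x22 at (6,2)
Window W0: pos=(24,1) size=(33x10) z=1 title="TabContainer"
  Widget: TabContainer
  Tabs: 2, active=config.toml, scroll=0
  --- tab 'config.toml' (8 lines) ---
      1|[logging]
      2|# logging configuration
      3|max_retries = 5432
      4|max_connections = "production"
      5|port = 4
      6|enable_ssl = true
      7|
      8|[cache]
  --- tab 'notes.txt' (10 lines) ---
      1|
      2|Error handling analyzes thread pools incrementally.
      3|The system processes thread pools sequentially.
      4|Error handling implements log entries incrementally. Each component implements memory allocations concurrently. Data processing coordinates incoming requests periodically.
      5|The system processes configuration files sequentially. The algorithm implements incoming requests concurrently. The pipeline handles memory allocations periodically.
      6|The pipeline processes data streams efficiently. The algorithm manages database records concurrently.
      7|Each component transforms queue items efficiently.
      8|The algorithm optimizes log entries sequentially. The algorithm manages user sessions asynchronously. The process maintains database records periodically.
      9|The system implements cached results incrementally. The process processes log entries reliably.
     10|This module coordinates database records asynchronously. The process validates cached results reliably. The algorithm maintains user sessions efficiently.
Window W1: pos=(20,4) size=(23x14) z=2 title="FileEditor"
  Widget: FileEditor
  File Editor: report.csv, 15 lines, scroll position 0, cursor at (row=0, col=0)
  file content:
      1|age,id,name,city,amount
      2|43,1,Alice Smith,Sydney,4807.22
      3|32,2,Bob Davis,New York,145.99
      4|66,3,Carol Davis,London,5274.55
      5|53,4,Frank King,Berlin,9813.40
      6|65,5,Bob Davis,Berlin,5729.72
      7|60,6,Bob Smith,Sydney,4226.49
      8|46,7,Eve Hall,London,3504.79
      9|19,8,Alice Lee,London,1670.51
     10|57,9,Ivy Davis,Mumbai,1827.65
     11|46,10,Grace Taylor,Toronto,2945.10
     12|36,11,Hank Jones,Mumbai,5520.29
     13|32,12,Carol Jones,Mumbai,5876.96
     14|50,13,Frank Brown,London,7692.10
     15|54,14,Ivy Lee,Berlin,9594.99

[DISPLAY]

                  ┃ TabContainer                 
                  ┠──────────────────────────────
              ┏━━━━━━━━━━━━━━━━━━━━━┓es.txt      
              ┃ FileEditor          ┃────────────
              ┠─────────────────────┨            
              ┃█ge,id,name,city,amo▲┃ation       
              ┃43,1,Alice Smith,Syd█┃            
              ┃32,2,Bob Davis,New Y░┃"production"
              ┃66,3,Carol Davis,Lon░┃━━━━━━━━━━━━
              ┃53,4,Frank King,Berl░┃            
              ┃65,5,Bob Davis,Berli░┃            
              ┃60,6,Bob Smith,Sydne░┃            
              ┃46,7,Eve Hall,London░┃            
              ┃19,8,Alice Lee,Londo░┃            
              ┃57,9,Ivy Davis,Mumba▼┃            
              ┗━━━━━━━━━━━━━━━━━━━━━┛            
                                                 
                                                 
                                                 
                                                 
                                                 
                                                 


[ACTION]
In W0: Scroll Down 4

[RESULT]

                  ┃ TabContainer                 
                  ┠──────────────────────────────
              ┏━━━━━━━━━━━━━━━━━━━━━┓es.txt      
              ┃ FileEditor          ┃────────────
              ┠─────────────────────┨            
              ┃█ge,id,name,city,amo▲┃            
              ┃43,1,Alice Smith,Syd█┃            
              ┃32,2,Bob Davis,New Y░┃            
              ┃66,3,Carol Davis,Lon░┃━━━━━━━━━━━━
              ┃53,4,Frank King,Berl░┃            
              ┃65,5,Bob Davis,Berli░┃            
              ┃60,6,Bob Smith,Sydne░┃            
              ┃46,7,Eve Hall,London░┃            
              ┃19,8,Alice Lee,Londo░┃            
              ┃57,9,Ivy Davis,Mumba▼┃            
              ┗━━━━━━━━━━━━━━━━━━━━━┛            
                                                 
                                                 
                                                 
                                                 
                                                 
                                                 


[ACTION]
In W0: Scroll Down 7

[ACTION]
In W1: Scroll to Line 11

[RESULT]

                  ┃ TabContainer                 
                  ┠──────────────────────────────
              ┏━━━━━━━━━━━━━━━━━━━━━┓es.txt      
              ┃ FileEditor          ┃────────────
              ┠─────────────────────┨            
              ┃65,5,Bob Davis,Berli▲┃            
              ┃60,6,Bob Smith,Sydne░┃            
              ┃46,7,Eve Hall,London░┃            
              ┃19,8,Alice Lee,Londo░┃━━━━━━━━━━━━
              ┃57,9,Ivy Davis,Mumba░┃            
              ┃46,10,Grace Taylor,T░┃            
              ┃36,11,Hank Jones,Mum░┃            
              ┃32,12,Carol Jones,Mu░┃            
              ┃50,13,Frank Brown,Lo█┃            
              ┃54,14,Ivy Lee,Berlin▼┃            
              ┗━━━━━━━━━━━━━━━━━━━━━┛            
                                                 
                                                 
                                                 
                                                 
                                                 
                                                 


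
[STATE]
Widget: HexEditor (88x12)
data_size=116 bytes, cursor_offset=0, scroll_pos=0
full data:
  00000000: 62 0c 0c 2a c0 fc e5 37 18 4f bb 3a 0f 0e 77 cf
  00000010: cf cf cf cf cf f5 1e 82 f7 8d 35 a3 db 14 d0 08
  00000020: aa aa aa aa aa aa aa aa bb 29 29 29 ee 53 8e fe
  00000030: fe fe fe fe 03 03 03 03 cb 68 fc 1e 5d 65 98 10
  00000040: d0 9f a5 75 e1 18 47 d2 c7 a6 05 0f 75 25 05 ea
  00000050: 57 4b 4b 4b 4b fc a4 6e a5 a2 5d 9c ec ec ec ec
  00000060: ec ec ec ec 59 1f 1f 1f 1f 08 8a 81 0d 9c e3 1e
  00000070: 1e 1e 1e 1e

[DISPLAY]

00000000  62 0c 0c 2a c0 fc e5 37  18 4f bb 3a 0f 0e 77 cf  |b..*...7.O.:..w.|          
00000010  cf cf cf cf cf f5 1e 82  f7 8d 35 a3 db 14 d0 08  |..........5.....|          
00000020  aa aa aa aa aa aa aa aa  bb 29 29 29 ee 53 8e fe  |.........))).S..|          
00000030  fe fe fe fe 03 03 03 03  cb 68 fc 1e 5d 65 98 10  |.........h..]e..|          
00000040  d0 9f a5 75 e1 18 47 d2  c7 a6 05 0f 75 25 05 ea  |...u..G.....u%..|          
00000050  57 4b 4b 4b 4b fc a4 6e  a5 a2 5d 9c ec ec ec ec  |WKKKK..n..].....|          
00000060  ec ec ec ec 59 1f 1f 1f  1f 08 8a 81 0d 9c e3 1e  |....Y...........|          
00000070  1e 1e 1e 1e                                       |....            |          
                                                                                        
                                                                                        
                                                                                        
                                                                                        


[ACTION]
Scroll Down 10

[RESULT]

00000070  1e 1e 1e 1e                                       |....            |          
                                                                                        
                                                                                        
                                                                                        
                                                                                        
                                                                                        
                                                                                        
                                                                                        
                                                                                        
                                                                                        
                                                                                        
                                                                                        


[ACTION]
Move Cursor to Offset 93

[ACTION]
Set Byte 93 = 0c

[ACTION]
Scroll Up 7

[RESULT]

00000000  62 0c 0c 2a c0 fc e5 37  18 4f bb 3a 0f 0e 77 cf  |b..*...7.O.:..w.|          
00000010  cf cf cf cf cf f5 1e 82  f7 8d 35 a3 db 14 d0 08  |..........5.....|          
00000020  aa aa aa aa aa aa aa aa  bb 29 29 29 ee 53 8e fe  |.........))).S..|          
00000030  fe fe fe fe 03 03 03 03  cb 68 fc 1e 5d 65 98 10  |.........h..]e..|          
00000040  d0 9f a5 75 e1 18 47 d2  c7 a6 05 0f 75 25 05 ea  |...u..G.....u%..|          
00000050  57 4b 4b 4b 4b fc a4 6e  a5 a2 5d 9c ec 0C ec ec  |WKKKK..n..].....|          
00000060  ec ec ec ec 59 1f 1f 1f  1f 08 8a 81 0d 9c e3 1e  |....Y...........|          
00000070  1e 1e 1e 1e                                       |....            |          
                                                                                        
                                                                                        
                                                                                        
                                                                                        


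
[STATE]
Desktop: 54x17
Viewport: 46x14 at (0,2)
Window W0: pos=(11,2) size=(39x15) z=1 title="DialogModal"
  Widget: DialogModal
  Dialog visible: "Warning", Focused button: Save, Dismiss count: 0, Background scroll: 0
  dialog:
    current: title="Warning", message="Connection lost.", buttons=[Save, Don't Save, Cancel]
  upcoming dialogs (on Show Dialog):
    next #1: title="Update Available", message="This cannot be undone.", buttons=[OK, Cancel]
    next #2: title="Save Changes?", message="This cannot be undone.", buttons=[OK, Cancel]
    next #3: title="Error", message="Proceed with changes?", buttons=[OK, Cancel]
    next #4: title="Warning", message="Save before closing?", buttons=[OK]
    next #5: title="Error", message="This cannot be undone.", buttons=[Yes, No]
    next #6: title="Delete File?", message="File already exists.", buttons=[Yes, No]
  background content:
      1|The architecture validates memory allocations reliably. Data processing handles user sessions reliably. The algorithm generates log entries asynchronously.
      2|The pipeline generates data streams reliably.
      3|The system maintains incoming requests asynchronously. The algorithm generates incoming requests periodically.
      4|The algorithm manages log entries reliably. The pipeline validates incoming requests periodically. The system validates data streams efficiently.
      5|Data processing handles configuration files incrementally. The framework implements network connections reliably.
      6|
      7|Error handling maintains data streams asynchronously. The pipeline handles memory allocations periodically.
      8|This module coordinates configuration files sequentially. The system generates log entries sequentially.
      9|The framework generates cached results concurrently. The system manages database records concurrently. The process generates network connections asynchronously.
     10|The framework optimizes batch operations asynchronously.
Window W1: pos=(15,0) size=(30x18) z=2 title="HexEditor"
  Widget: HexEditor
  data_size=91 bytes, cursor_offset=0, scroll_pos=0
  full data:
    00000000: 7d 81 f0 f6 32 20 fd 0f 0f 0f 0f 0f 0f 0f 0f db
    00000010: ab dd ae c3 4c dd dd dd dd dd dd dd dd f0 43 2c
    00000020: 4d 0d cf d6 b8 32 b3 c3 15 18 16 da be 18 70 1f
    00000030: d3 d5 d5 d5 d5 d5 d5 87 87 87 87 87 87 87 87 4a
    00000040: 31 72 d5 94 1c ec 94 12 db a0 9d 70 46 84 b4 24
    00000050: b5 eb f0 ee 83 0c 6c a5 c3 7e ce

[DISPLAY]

           ┏━━━┠────────────────────────────┨━
           ┃ Di┃00000000  7D 81 f0 f6 32 20 ┃ 
           ┠───┃00000010  ab dd ae c3 4c dd ┃─
           ┃The┃00000020  4d 0d cf d6 b8 32 ┃ 
           ┃The┃00000030  d3 d5 d5 d5 d5 d5 ┃m
           ┃The┃00000040  31 72 d5 94 1c ec ┃u
           ┃Th┌┃00000050  b5 eb f0 ee 83 0c ┃┐
           ┃Da│┃                            ┃│
           ┃  │┃                            ┃│
           ┃Er│┃                            ┃│
           ┃Th└┃                            ┃┘
           ┃The┃                            ┃s
           ┃The┃                            ┃r
           ┃   ┃                            ┃ 


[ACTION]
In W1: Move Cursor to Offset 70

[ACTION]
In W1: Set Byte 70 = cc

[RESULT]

           ┏━━━┠────────────────────────────┨━
           ┃ Di┃00000000  7d 81 f0 f6 32 20 ┃ 
           ┠───┃00000010  ab dd ae c3 4c dd ┃─
           ┃The┃00000020  4d 0d cf d6 b8 32 ┃ 
           ┃The┃00000030  d3 d5 d5 d5 d5 d5 ┃m
           ┃The┃00000040  31 72 d5 94 1c ec ┃u
           ┃Th┌┃00000050  b5 eb f0 ee 83 0c ┃┐
           ┃Da│┃                            ┃│
           ┃  │┃                            ┃│
           ┃Er│┃                            ┃│
           ┃Th└┃                            ┃┘
           ┃The┃                            ┃s
           ┃The┃                            ┃r
           ┃   ┃                            ┃ 


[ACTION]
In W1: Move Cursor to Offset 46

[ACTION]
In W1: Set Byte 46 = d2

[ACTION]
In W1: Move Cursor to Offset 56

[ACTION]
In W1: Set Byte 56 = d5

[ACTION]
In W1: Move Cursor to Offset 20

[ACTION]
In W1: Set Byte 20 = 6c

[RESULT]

           ┏━━━┠────────────────────────────┨━
           ┃ Di┃00000000  7d 81 f0 f6 32 20 ┃ 
           ┠───┃00000010  ab dd ae c3 6C dd ┃─
           ┃The┃00000020  4d 0d cf d6 b8 32 ┃ 
           ┃The┃00000030  d3 d5 d5 d5 d5 d5 ┃m
           ┃The┃00000040  31 72 d5 94 1c ec ┃u
           ┃Th┌┃00000050  b5 eb f0 ee 83 0c ┃┐
           ┃Da│┃                            ┃│
           ┃  │┃                            ┃│
           ┃Er│┃                            ┃│
           ┃Th└┃                            ┃┘
           ┃The┃                            ┃s
           ┃The┃                            ┃r
           ┃   ┃                            ┃ 


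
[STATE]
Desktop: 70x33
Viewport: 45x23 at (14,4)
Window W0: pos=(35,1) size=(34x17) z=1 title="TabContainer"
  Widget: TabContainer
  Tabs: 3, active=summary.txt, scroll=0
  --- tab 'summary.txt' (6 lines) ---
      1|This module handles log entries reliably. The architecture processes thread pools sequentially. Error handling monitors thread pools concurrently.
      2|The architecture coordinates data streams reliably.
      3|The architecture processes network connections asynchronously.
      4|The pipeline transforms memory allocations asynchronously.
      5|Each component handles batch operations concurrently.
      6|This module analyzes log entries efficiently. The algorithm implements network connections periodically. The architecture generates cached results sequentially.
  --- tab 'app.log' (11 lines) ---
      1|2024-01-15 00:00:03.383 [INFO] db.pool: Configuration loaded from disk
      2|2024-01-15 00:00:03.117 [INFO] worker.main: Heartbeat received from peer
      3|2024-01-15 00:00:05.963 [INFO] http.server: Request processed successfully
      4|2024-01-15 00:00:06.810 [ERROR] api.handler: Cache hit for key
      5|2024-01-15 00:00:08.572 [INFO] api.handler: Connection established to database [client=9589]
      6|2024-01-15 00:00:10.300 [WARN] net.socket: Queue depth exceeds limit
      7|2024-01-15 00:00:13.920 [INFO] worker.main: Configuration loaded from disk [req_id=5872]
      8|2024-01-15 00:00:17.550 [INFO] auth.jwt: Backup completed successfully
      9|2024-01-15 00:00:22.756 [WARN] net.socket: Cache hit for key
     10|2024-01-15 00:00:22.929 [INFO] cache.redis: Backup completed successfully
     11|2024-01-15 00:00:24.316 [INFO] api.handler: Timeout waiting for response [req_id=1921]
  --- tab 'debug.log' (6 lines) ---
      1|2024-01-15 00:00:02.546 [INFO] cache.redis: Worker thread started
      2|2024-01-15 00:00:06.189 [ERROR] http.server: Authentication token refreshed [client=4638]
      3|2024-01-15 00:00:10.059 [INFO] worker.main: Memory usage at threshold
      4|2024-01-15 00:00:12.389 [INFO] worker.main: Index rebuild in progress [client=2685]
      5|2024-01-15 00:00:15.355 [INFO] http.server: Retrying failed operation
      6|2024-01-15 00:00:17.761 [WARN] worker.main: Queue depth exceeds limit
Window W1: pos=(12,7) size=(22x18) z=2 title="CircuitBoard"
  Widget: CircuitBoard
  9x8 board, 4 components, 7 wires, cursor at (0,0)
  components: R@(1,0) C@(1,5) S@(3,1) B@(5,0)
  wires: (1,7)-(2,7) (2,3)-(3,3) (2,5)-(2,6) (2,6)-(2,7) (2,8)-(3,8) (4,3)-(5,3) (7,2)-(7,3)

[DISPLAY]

                     ┃[summary.txt]│ app.log 
                     ┃───────────────────────
                     ┃This module handles log
━━━━━━━━━━━━━━━━━━━┓ ┃The architecture coordi
CircuitBoard       ┃ ┃The architecture proces
───────────────────┨ ┃The pipeline transforms
  0 1 2 3 4 5 6 7 8┃ ┃Each component handles 
  [.]              ┃ ┃This module analyzes lo
                   ┃ ┃                       
   R               ┃ ┃                       
                   ┃ ┃                       
               ·   ┃ ┃                       
               │   ┃ ┃                       
       S       ·   ┃ ┗━━━━━━━━━━━━━━━━━━━━━━━
                   ┃                         
               ·   ┃                         
               │   ┃                         
   B           ·   ┃                         
                   ┃                         
                   ┃                         
━━━━━━━━━━━━━━━━━━━┛                         
                                             
                                             


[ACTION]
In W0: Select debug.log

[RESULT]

                     ┃ summary.txt │ app.log 
                     ┃───────────────────────
                     ┃2024-01-15 00:00:02.546
━━━━━━━━━━━━━━━━━━━┓ ┃2024-01-15 00:00:06.189
CircuitBoard       ┃ ┃2024-01-15 00:00:10.059
───────────────────┨ ┃2024-01-15 00:00:12.389
  0 1 2 3 4 5 6 7 8┃ ┃2024-01-15 00:00:15.355
  [.]              ┃ ┃2024-01-15 00:00:17.761
                   ┃ ┃                       
   R               ┃ ┃                       
                   ┃ ┃                       
               ·   ┃ ┃                       
               │   ┃ ┃                       
       S       ·   ┃ ┗━━━━━━━━━━━━━━━━━━━━━━━
                   ┃                         
               ·   ┃                         
               │   ┃                         
   B           ·   ┃                         
                   ┃                         
                   ┃                         
━━━━━━━━━━━━━━━━━━━┛                         
                                             
                                             


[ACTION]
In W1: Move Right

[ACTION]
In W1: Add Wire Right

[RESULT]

                     ┃ summary.txt │ app.log 
                     ┃───────────────────────
                     ┃2024-01-15 00:00:02.546
━━━━━━━━━━━━━━━━━━━┓ ┃2024-01-15 00:00:06.189
CircuitBoard       ┃ ┃2024-01-15 00:00:10.059
───────────────────┨ ┃2024-01-15 00:00:12.389
  0 1 2 3 4 5 6 7 8┃ ┃2024-01-15 00:00:15.355
      [.]─ ·       ┃ ┃2024-01-15 00:00:17.761
                   ┃ ┃                       
   R               ┃ ┃                       
                   ┃ ┃                       
               ·   ┃ ┃                       
               │   ┃ ┃                       
       S       ·   ┃ ┗━━━━━━━━━━━━━━━━━━━━━━━
                   ┃                         
               ·   ┃                         
               │   ┃                         
   B           ·   ┃                         
                   ┃                         
                   ┃                         
━━━━━━━━━━━━━━━━━━━┛                         
                                             
                                             


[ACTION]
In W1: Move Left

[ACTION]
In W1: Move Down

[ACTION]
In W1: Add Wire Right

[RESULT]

                     ┃ summary.txt │ app.log 
                     ┃───────────────────────
                     ┃2024-01-15 00:00:02.546
━━━━━━━━━━━━━━━━━━━┓ ┃2024-01-15 00:00:06.189
CircuitBoard       ┃ ┃2024-01-15 00:00:10.059
───────────────────┨ ┃2024-01-15 00:00:12.389
  0 1 2 3 4 5 6 7 8┃ ┃2024-01-15 00:00:15.355
       · ─ ·       ┃ ┃2024-01-15 00:00:17.761
                   ┃ ┃                       
  [R]─ ·           ┃ ┃                       
                   ┃ ┃                       
               ·   ┃ ┃                       
               │   ┃ ┃                       
       S       ·   ┃ ┗━━━━━━━━━━━━━━━━━━━━━━━
                   ┃                         
               ·   ┃                         
               │   ┃                         
   B           ·   ┃                         
                   ┃                         
                   ┃                         
━━━━━━━━━━━━━━━━━━━┛                         
                                             
                                             


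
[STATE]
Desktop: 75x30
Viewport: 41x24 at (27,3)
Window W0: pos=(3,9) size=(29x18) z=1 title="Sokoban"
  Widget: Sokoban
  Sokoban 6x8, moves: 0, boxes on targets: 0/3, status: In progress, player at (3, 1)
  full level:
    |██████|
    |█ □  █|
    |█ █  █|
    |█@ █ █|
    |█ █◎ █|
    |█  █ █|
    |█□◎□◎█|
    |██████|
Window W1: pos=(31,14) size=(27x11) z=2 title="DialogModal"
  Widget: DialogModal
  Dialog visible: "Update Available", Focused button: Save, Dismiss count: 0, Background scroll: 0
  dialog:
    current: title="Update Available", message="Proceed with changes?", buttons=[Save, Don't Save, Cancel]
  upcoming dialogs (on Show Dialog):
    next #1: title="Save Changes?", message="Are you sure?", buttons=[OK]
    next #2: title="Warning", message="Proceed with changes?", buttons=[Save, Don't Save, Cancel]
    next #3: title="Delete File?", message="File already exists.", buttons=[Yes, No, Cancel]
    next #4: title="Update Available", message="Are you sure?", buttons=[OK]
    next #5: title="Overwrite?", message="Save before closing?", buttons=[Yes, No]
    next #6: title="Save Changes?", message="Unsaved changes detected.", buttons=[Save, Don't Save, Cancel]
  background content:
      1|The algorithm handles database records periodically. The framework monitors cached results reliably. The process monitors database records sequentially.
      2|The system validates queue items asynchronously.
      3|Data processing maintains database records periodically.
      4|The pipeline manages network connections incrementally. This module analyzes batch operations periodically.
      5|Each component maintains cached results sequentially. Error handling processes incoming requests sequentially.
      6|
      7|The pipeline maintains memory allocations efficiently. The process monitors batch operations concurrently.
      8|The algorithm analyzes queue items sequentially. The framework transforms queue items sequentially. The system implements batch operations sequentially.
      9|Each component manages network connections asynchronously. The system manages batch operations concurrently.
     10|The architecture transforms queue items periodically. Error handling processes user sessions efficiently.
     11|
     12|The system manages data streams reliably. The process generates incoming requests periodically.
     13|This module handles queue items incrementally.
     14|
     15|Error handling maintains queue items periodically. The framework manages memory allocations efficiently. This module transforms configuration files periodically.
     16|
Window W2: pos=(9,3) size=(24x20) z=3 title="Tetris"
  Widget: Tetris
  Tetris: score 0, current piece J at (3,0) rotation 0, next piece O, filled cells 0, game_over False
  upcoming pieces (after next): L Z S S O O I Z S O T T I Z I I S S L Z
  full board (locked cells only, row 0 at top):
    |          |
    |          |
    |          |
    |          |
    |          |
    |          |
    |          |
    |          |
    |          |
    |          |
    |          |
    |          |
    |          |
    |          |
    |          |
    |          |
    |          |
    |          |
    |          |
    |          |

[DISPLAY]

━━━━━┓                                   
     ┃                                   
─────┨                                   
     ┃                                   
     ┃                                   
     ┃                                   
     ┃                                   
     ┃                                   
     ┃                                   
     ┃                                   
     ┃                                   
     ┃━━━━━━━━━━━━━━━━━━━━━━━━┓          
     ┃DialogModal             ┃          
     ┃────────────────────────┨          
     ┃he algorithm handles dat┃          
     ┃h┌───────────────────┐eu┃          
     ┃a│  Update Available │ns┃          
     ┃h│Proceed with change│tw┃          
     ┃a│[Save]  Don't Save │s ┃          
━━━━━┛ └───────────────────┘  ┃          
    ┃The pipeline maintains me┃          
    ┗━━━━━━━━━━━━━━━━━━━━━━━━━┛          
    ┃                                    
━━━━┛                                    


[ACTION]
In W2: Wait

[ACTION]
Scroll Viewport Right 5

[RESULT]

┓                                        
┃                                        
┨                                        
┃                                        
┃                                        
┃                                        
┃                                        
┃                                        
┃                                        
┃                                        
┃                                        
┃━━━━━━━━━━━━━━━━━━━━━━━━┓               
┃DialogModal             ┃               
┃────────────────────────┨               
┃he algorithm handles dat┃               
┃h┌───────────────────┐eu┃               
┃a│  Update Available │ns┃               
┃h│Proceed with change│tw┃               
┃a│[Save]  Don't Save │s ┃               
┛ └───────────────────┘  ┃               
The pipeline maintains me┃               
━━━━━━━━━━━━━━━━━━━━━━━━━┛               
                                         
                                         


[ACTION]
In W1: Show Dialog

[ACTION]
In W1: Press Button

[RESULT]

┓                                        
┃                                        
┨                                        
┃                                        
┃                                        
┃                                        
┃                                        
┃                                        
┃                                        
┃                                        
┃                                        
┃━━━━━━━━━━━━━━━━━━━━━━━━┓               
┃DialogModal             ┃               
┃────────────────────────┨               
┃he algorithm handles dat┃               
┃he system validates queu┃               
┃ata processing maintains┃               
┃he pipeline manages netw┃               
┃ach component maintains ┃               
┛                        ┃               
The pipeline maintains me┃               
━━━━━━━━━━━━━━━━━━━━━━━━━┛               
                                         
                                         


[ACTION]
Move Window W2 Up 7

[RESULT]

┃                                        
┃                                        
┃                                        
┃                                        
┃                                        
┃                                        
┃                                        
┃                                        
┃                                        
┃                                        
┃                                        
┃━━━━━━━━━━━━━━━━━━━━━━━━┓               
┃DialogModal             ┃               
┃────────────────────────┨               
┃he algorithm handles dat┃               
┃he system validates queu┃               
┛ata processing maintains┃               
The pipeline manages netw┃               
Each component maintains ┃               
                         ┃               
The pipeline maintains me┃               
━━━━━━━━━━━━━━━━━━━━━━━━━┛               
                                         
                                         
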